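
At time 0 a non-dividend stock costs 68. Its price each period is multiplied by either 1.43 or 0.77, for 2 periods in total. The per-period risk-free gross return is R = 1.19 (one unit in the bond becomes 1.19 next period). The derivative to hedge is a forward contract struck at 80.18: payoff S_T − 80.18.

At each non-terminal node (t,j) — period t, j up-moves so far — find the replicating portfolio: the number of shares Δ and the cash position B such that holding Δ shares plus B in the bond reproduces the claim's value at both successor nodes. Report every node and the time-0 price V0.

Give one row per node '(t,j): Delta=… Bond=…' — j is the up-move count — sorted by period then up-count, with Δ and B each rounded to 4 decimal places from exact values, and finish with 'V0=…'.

The replicating-portfolio and risk-neutral prices coincide; use p* = (1.19−0.77)/(1.43−0.77) = 0.6364 for the latter.
Payoff layer (t=2): V(2,0)=-39.8628, V(2,1)=-5.3052, V(2,2)=58.8732
(1,0): S=52.3600. Δ = (V_up−V_dn)/(S_up−S_dn) = (-5.3052−-39.8628)/(74.8748−40.3172) = 1.0000. V = [p*·-5.3052 + (1−p*)·-39.8628]/1.19 = -15.0182. B = V − Δ·S = -67.3782.
(1,1): S=97.2400. Δ = (V_up−V_dn)/(S_up−S_dn) = (58.8732−-5.3052)/(139.0532−74.8748) = 1.0000. V = [p*·58.8732 + (1−p*)·-5.3052]/1.19 = 29.8618. B = V − Δ·S = -67.3782.
(0,0): S=68.0000. Δ = (V_up−V_dn)/(S_up−S_dn) = (29.8618−-15.0182)/(97.2400−52.3600) = 1.0000. V = [p*·29.8618 + (1−p*)·-15.0182]/1.19 = 11.3797. B = V − Δ·S = -56.6203.
Self-financing check: at every node Δ·S+B equals the discounted successor values.

(0,0): Delta=1.0000 Bond=-56.6203
(1,0): Delta=1.0000 Bond=-67.3782
(1,1): Delta=1.0000 Bond=-67.3782
V0=11.3797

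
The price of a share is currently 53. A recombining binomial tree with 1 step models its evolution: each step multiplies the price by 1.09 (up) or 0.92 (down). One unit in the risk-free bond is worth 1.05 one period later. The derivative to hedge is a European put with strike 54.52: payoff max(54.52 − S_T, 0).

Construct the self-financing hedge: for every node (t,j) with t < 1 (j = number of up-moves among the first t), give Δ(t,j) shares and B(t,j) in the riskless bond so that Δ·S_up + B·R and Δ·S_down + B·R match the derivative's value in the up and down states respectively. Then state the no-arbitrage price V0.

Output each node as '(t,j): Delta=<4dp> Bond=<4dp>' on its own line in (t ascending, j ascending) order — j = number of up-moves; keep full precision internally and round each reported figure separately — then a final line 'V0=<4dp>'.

(0,0): Delta=-0.6393 Bond=35.1731
V0=1.2908

No-arbitrage ⇒ martingale measure with p* = (R−d)/(u−d) = 0.7647.
Terminal payoffs: V(1,0)=5.7600, V(1,1)=0.0000
  t=0,j=0: stock 53.0000 → up 57.7700 (V=0.0000), down 48.7600 (V=5.7600). Price 1.2908; hedge Δ=-0.6393, bond B=35.1731.
Root portfolio cost Δ·53+B reproduces V0=1.2908.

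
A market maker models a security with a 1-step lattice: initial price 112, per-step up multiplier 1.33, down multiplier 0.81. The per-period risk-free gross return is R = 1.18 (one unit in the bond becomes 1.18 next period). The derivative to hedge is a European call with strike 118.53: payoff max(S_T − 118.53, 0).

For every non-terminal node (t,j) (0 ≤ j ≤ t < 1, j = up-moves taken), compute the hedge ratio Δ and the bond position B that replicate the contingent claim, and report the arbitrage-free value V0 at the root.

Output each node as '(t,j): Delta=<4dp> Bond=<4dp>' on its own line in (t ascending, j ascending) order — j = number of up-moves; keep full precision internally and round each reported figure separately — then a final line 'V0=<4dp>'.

The replicating-portfolio and risk-neutral prices coincide; use p* = (1.18−0.81)/(1.33−0.81) = 0.7115 for the latter.
Payoff layer (t=1): V(1,0)=0.0000, V(1,1)=30.4300
(0,0): S=112.0000. Δ = (V_up−V_dn)/(S_up−S_dn) = (30.4300−0.0000)/(148.9600−90.7200) = 0.5225. V = [p*·30.4300 + (1−p*)·0.0000]/1.18 = 18.3493. B = V − Δ·S = -40.1700.
The time-0 hedge costs 18.3493, which is the no-arbitrage price.

(0,0): Delta=0.5225 Bond=-40.1700
V0=18.3493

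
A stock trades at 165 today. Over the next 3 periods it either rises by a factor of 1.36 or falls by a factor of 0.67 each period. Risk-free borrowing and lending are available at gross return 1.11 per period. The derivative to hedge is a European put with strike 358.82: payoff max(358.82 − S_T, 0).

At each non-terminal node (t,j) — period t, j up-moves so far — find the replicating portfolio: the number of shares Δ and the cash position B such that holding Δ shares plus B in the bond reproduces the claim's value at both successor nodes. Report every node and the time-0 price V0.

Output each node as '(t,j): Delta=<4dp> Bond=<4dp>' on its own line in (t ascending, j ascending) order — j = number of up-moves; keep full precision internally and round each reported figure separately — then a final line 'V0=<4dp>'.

Since d<R<u, set p* = (R−d)/(u−d) = 0.6377; price each node as the discounted p*-expectation of its children.
Payoff layer (t=3): V(3,0)=309.1941, V(3,1)=258.0868, V(3,2)=154.3467, V(3,3)=0.0000
(2,0): S=74.0685. Δ = (V_up−V_dn)/(S_up−S_dn) = (258.0868−309.1941)/(100.7332−49.6259) = -1.0000. V = [p*·258.0868 + (1−p*)·309.1941]/1.11 = 249.1928. B = V − Δ·S = 323.2613.
(2,1): S=150.3480. Δ = (V_up−V_dn)/(S_up−S_dn) = (154.3467−258.0868)/(204.4733−100.7332) = -1.0000. V = [p*·154.3467 + (1−p*)·258.0868]/1.11 = 172.9133. B = V − Δ·S = 323.2613.
(2,2): S=305.1840. Δ = (V_up−V_dn)/(S_up−S_dn) = (0.0000−154.3467)/(415.0502−204.4733) = -0.7330. V = [p*·0.0000 + (1−p*)·154.3467]/1.11 = 50.3808. B = V − Δ·S = 274.0717.
(1,0): S=110.5500. Δ = (V_up−V_dn)/(S_up−S_dn) = (172.9133−249.1928)/(150.3480−74.0685) = -1.0000. V = [p*·172.9133 + (1−p*)·249.1928]/1.11 = 180.6764. B = V − Δ·S = 291.2264.
(1,1): S=224.4000. Δ = (V_up−V_dn)/(S_up−S_dn) = (50.3808−172.9133)/(305.1840−150.3480) = -0.7914. V = [p*·50.3808 + (1−p*)·172.9133]/1.11 = 85.3844. B = V − Δ·S = 262.9676.
(0,0): S=165.0000. Δ = (V_up−V_dn)/(S_up−S_dn) = (85.3844−180.6764)/(224.4000−110.5500) = -0.8370. V = [p*·85.3844 + (1−p*)·180.6764]/1.11 = 108.0274. B = V − Δ·S = 246.1318.
Each (Δ,B) replicates both successor values, so the strategy is self-financing and V0 is arbitrage-free.

(0,0): Delta=-0.8370 Bond=246.1318
(1,0): Delta=-1.0000 Bond=291.2264
(1,1): Delta=-0.7914 Bond=262.9676
(2,0): Delta=-1.0000 Bond=323.2613
(2,1): Delta=-1.0000 Bond=323.2613
(2,2): Delta=-0.7330 Bond=274.0717
V0=108.0274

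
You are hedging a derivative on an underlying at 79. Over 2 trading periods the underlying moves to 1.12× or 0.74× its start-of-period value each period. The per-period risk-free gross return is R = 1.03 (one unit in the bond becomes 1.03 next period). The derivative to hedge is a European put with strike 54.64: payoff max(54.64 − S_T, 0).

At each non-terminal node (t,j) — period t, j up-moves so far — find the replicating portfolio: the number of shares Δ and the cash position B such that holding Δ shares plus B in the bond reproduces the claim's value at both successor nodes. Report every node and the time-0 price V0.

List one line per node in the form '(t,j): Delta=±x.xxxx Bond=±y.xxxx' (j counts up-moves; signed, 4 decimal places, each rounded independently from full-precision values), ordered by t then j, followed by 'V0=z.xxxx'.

(0,0): Delta=-0.0872 Bond=7.4877
(1,0): Delta=-0.5123 Bond=32.5630
(1,1): Delta=0.0000 Bond=0.0000
V0=0.6017

Risk-neutral probability p* = (R−d)/(u−d) = (1.03−0.74)/(1.12−0.74) = 0.7632.
Terminal payoffs: V(2,0)=11.3796, V(2,1)=0.0000, V(2,2)=0.0000
Node (1,0) S=58.4600: V=(p*·0.0000+(1−p*)·11.3796)/1.03=2.6167; Δ=(0.0000−11.3796)/(65.4752−43.2604)=-0.5123; B=V−Δ·S=32.5630
Node (1,1) S=88.4800: V=(p*·0.0000+(1−p*)·0.0000)/1.03=0.0000; Δ=(0.0000−0.0000)/(99.0976−65.4752)=0.0000; B=V−Δ·S=0.0000
Node (0,0) S=79.0000: V=(p*·0.0000+(1−p*)·2.6167)/1.03=0.6017; Δ=(0.0000−2.6167)/(88.4800−58.4600)=-0.0872; B=V−Δ·S=7.4877
Root portfolio cost Δ·79+B reproduces V0=0.6017.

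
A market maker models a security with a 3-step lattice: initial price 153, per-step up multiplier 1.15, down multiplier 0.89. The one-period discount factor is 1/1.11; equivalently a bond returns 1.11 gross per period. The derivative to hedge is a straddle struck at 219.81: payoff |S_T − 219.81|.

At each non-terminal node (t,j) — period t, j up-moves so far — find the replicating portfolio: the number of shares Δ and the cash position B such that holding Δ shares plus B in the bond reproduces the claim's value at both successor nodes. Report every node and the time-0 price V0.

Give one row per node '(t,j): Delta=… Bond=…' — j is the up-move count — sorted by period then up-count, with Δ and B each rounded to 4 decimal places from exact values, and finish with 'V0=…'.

Risk-neutral probability p* = (R−d)/(u−d) = (1.11−0.89)/(1.15−0.89) = 0.8462.
Payoff layer (t=3): V(3,0)=111.9497, V(3,1)=80.4400, V(3,2)=39.7252, V(3,3)=12.8839
Node (2,0) S=121.1913: V=(p*·80.4400+(1−p*)·111.9497)/1.11=76.8357; Δ=(80.4400−111.9497)/(139.3700−107.8603)=-1.0000; B=V−Δ·S=198.0270
Node (2,1) S=156.5955: V=(p*·39.7252+(1−p*)·80.4400)/1.11=41.4315; Δ=(39.7252−80.4400)/(180.0848−139.3700)=-1.0000; B=V−Δ·S=198.0270
Node (2,2) S=202.3425: V=(p*·12.8839+(1−p*)·39.7252)/1.11=15.3273; Δ=(12.8839−39.7252)/(232.6939−180.0848)=-0.5102; B=V−Δ·S=118.5631
Node (1,0) S=136.1700: V=(p*·41.4315+(1−p*)·76.8357)/1.11=42.2327; Δ=(41.4315−76.8357)/(156.5955−121.1913)=-1.0000; B=V−Δ·S=178.4027
Node (1,1) S=175.9500: V=(p*·15.3273+(1−p*)·41.4315)/1.11=17.4264; Δ=(15.3273−41.4315)/(202.3425−156.5955)=-0.5706; B=V−Δ·S=117.8273
Node (0,0) S=153.0000: V=(p*·17.4264+(1−p*)·42.2327)/1.11=19.1376; Δ=(17.4264−42.2327)/(175.9500−136.1700)=-0.6236; B=V−Δ·S=114.5465
Root portfolio cost Δ·153+B reproduces V0=19.1376.

(0,0): Delta=-0.6236 Bond=114.5465
(1,0): Delta=-1.0000 Bond=178.4027
(1,1): Delta=-0.5706 Bond=117.8273
(2,0): Delta=-1.0000 Bond=198.0270
(2,1): Delta=-1.0000 Bond=198.0270
(2,2): Delta=-0.5102 Bond=118.5631
V0=19.1376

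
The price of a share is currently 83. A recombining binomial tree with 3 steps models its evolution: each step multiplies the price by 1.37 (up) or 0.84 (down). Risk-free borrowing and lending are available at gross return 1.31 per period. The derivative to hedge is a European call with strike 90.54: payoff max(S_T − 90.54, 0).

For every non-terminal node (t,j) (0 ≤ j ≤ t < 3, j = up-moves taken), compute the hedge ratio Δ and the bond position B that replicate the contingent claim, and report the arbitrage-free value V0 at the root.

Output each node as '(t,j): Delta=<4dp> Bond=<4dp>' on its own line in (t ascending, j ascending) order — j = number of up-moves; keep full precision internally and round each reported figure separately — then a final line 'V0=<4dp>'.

(0,0): Delta=0.9673 Bond=-37.3787
(1,0): Delta=0.7386 Bond=-33.0199
(1,1): Delta=0.9852 Bond=-51.0017
(2,0): Delta=0.0000 Bond=0.0000
(2,1): Delta=0.7964 Bond=-48.7782
(2,2): Delta=1.0000 Bond=-69.1145
V0=42.9088

The replicating-portfolio and risk-neutral prices coincide; use p* = (1.31−0.84)/(1.37−0.84) = 0.8868 for the latter.
Terminal values V(3,·): V(3,0)=0.0000, V(3,1)=0.0000, V(3,2)=40.3175, V(3,3)=122.8823
  t=2,j=0: stock 58.5648 → up 80.2338 (V=0.0000), down 49.1944 (V=0.0000). Price 0.0000; hedge Δ=0.0000, bond B=0.0000.
  t=2,j=1: stock 95.5164 → up 130.8575 (V=40.3175), down 80.2338 (V=0.0000). Price 27.2925; hedge Δ=0.7964, bond B=-48.7782.
  t=2,j=2: stock 155.7827 → up 213.4223 (V=122.8823), down 130.8575 (V=40.3175). Price 86.6682; hedge Δ=1.0000, bond B=-69.1145.
  t=1,j=0: stock 69.7200 → up 95.5164 (V=27.2925), down 58.5648 (V=0.0000). Price 18.4754; hedge Δ=0.7386, bond B=-33.0199.
  t=1,j=1: stock 113.7100 → up 155.7827 (V=86.6682), down 95.5164 (V=27.2925). Price 61.0278; hedge Δ=0.9852, bond B=-51.0017.
  t=0,j=0: stock 83.0000 → up 113.7100 (V=61.0278), down 69.7200 (V=18.4754). Price 42.9088; hedge Δ=0.9673, bond B=-37.3787.
The time-0 hedge costs 42.9088, which is the no-arbitrage price.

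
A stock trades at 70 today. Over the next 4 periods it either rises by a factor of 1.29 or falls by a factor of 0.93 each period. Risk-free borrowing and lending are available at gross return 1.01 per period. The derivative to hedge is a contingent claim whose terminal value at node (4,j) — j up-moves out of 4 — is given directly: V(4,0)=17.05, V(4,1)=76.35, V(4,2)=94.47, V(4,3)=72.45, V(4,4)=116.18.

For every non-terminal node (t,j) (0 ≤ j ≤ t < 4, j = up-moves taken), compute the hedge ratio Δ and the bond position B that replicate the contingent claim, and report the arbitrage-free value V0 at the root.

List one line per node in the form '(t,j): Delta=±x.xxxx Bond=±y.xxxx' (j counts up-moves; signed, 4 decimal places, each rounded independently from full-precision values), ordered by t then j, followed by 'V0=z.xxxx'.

Since d<R<u, set p* = (R−d)/(u−d) = 0.2222; price each node as the discounted p*-expectation of its children.
Terminal payoffs: V(4,0)=17.0500, V(4,1)=76.3500, V(4,2)=94.4700, V(4,3)=72.4500, V(4,4)=116.1800
Node (3,0) S=56.3050: V=(p*·76.3500+(1−p*)·17.0500)/1.01=29.9285; Δ=(76.3500−17.0500)/(72.6334−52.3636)=2.9255; B=V−Δ·S=-134.7937
Node (3,1) S=78.1005: V=(p*·94.4700+(1−p*)·76.3500)/1.01=79.5809; Δ=(94.4700−76.3500)/(100.7496−72.6334)=0.6445; B=V−Δ·S=29.2475
Node (3,2) S=108.3329: V=(p*·72.4500+(1−p*)·94.4700)/1.01=88.6898; Δ=(72.4500−94.4700)/(139.7495−100.7496)=-0.5646; B=V−Δ·S=149.8564
Node (3,3) S=150.2682: V=(p*·116.1800+(1−p*)·72.4500)/1.01=81.3542; Δ=(116.1800−72.4500)/(193.8460−139.7495)=0.8084; B=V−Δ·S=-40.1180
Node (2,0) S=60.5430: V=(p*·79.5809+(1−p*)·29.9285)/1.01=40.5568; Δ=(79.5809−29.9285)/(78.1005−56.3050)=2.2781; B=V−Δ·S=-97.3665
Node (2,1) S=83.9790: V=(p*·88.6898+(1−p*)·79.5809)/1.01=80.7971; Δ=(88.6898−79.5809)/(108.3329−78.1005)=0.3013; B=V−Δ·S=55.4946
Node (2,2) S=116.4870: V=(p*·81.3542+(1−p*)·88.6898)/1.01=86.1977; Δ=(81.3542−88.6898)/(150.2682−108.3329)=-0.1749; B=V−Δ·S=106.5742
Node (1,0) S=65.1000: V=(p*·80.7971+(1−p*)·40.5568)/1.01=49.0090; Δ=(80.7971−40.5568)/(83.9790−60.5430)=1.7170; B=V−Δ·S=-62.7696
Node (1,1) S=90.3000: V=(p*·86.1977+(1−p*)·80.7971)/1.01=81.1854; Δ=(86.1977−80.7971)/(116.4870−83.9790)=0.1661; B=V−Δ·S=66.1837
Node (0,0) S=70.0000: V=(p*·81.1854+(1−p*)·49.0090)/1.01=55.6033; Δ=(81.1854−49.0090)/(90.3000−65.1000)=1.2768; B=V−Δ·S=-33.7756
Check: Δ(0,0)·S0 + B(0,0) = 55.6033 = V0.

(0,0): Delta=1.2768 Bond=-33.7756
(1,0): Delta=1.7170 Bond=-62.7696
(1,1): Delta=0.1661 Bond=66.1837
(2,0): Delta=2.2781 Bond=-97.3665
(2,1): Delta=0.3013 Bond=55.4946
(2,2): Delta=-0.1749 Bond=106.5742
(3,0): Delta=2.9255 Bond=-134.7937
(3,1): Delta=0.6445 Bond=29.2475
(3,2): Delta=-0.5646 Bond=149.8564
(3,3): Delta=0.8084 Bond=-40.1180
V0=55.6033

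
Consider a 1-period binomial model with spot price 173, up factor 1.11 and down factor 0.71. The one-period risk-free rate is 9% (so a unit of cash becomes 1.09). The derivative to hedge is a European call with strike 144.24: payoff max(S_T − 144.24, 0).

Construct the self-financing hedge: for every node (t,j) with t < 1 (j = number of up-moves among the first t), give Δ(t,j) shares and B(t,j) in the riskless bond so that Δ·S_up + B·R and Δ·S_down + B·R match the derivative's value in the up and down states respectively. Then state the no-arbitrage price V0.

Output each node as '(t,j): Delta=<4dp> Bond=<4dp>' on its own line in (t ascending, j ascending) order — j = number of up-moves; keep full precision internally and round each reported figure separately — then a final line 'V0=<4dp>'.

(0,0): Delta=0.6906 Bond=-77.8232
V0=41.6518

No-arbitrage ⇒ martingale measure with p* = (R−d)/(u−d) = 0.9500.
Terminal payoffs: V(1,0)=0.0000, V(1,1)=47.7900
  t=0,j=0: stock 173.0000 → up 192.0300 (V=47.7900), down 122.8300 (V=0.0000). Price 41.6518; hedge Δ=0.6906, bond B=-77.8232.
Check: Δ(0,0)·S0 + B(0,0) = 41.6518 = V0.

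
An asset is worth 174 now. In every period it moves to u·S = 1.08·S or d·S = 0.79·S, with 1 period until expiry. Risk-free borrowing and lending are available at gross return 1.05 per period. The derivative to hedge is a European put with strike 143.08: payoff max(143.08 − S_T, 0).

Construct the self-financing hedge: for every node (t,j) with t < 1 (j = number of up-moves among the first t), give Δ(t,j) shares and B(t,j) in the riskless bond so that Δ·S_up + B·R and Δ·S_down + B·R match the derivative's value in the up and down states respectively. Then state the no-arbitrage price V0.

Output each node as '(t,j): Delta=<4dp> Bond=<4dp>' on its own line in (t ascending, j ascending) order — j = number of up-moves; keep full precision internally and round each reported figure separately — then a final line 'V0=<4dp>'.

Since d<R<u, set p* = (R−d)/(u−d) = 0.8966; price each node as the discounted p*-expectation of its children.
Terminal payoffs: V(1,0)=5.6200, V(1,1)=0.0000
  t=0,j=0: stock 174.0000 → up 187.9200 (V=0.0000), down 137.4600 (V=5.6200). Price 0.5537; hedge Δ=-0.1114, bond B=19.9330.
Check: Δ(0,0)·S0 + B(0,0) = 0.5537 = V0.

(0,0): Delta=-0.1114 Bond=19.9330
V0=0.5537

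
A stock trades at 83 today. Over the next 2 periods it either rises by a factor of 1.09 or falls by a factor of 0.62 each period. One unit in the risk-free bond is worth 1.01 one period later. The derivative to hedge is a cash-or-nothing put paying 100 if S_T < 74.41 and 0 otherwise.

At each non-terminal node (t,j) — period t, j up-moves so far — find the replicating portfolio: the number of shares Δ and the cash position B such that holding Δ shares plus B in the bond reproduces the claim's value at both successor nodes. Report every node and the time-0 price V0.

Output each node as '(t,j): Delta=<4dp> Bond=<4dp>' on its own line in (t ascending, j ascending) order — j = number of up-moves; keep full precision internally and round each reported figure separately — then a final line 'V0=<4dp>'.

No-arbitrage ⇒ martingale measure with p* = (R−d)/(u−d) = 0.8298.
Payoff layer (t=2): V(2,0)=100.0000, V(2,1)=100.0000, V(2,2)=0.0000
  t=1,j=0: stock 51.4600 → up 56.0914 (V=100.0000), down 31.9052 (V=100.0000). Price 99.0099; hedge Δ=0.0000, bond B=99.0099.
  t=1,j=1: stock 90.4700 → up 98.6123 (V=0.0000), down 56.0914 (V=100.0000). Price 16.8527; hedge Δ=-2.3518, bond B=229.6187.
  t=0,j=0: stock 83.0000 → up 90.4700 (V=16.8527), down 51.4600 (V=99.0099). Price 30.5316; hedge Δ=-2.1061, bond B=205.3341.
Self-financing check: at every node Δ·S+B equals the discounted successor values.

(0,0): Delta=-2.1061 Bond=205.3341
(1,0): Delta=0.0000 Bond=99.0099
(1,1): Delta=-2.3518 Bond=229.6187
V0=30.5316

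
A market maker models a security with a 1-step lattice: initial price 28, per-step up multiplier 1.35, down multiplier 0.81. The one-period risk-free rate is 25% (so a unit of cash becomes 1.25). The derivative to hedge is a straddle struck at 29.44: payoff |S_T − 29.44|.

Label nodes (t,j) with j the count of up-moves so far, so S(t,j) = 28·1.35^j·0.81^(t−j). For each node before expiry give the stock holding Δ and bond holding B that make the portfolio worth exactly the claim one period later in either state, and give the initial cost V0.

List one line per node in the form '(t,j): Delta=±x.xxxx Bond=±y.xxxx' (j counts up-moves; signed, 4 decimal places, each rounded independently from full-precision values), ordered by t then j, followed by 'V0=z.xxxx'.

Under the risk-neutral measure, an up-move has probability p* = (R−d)/(u−d) = 0.8148 and values discount at R = 1.25.
Terminal payoffs: V(1,0)=6.7600, V(1,1)=8.3600
Node (0,0) S=28.0000: V=(p*·8.3600+(1−p*)·6.7600)/1.25=6.4510; Δ=(8.3600−6.7600)/(37.8000−22.6800)=0.1058; B=V−Δ·S=3.4880
Check: Δ(0,0)·S0 + B(0,0) = 6.4510 = V0.

(0,0): Delta=0.1058 Bond=3.4880
V0=6.4510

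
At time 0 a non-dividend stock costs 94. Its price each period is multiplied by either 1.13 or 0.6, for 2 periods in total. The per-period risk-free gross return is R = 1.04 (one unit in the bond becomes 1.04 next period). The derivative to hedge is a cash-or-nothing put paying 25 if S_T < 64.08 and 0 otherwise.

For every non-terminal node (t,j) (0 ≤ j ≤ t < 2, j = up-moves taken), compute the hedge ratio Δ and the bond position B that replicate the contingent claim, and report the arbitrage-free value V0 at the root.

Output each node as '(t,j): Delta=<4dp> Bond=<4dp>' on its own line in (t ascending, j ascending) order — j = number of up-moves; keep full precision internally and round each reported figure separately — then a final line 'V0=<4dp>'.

(0,0): Delta=-0.4006 Bond=44.8372
(1,0): Delta=0.0000 Bond=24.0385
(1,1): Delta=-0.4441 Bond=51.2518
V0=7.1835

The replicating-portfolio and risk-neutral prices coincide; use p* = (1.04−0.6)/(1.13−0.6) = 0.8302 for the latter.
Terminal values V(2,·): V(2,0)=25.0000, V(2,1)=25.0000, V(2,2)=0.0000
  t=1,j=0: stock 56.4000 → up 63.7320 (V=25.0000), down 33.8400 (V=25.0000). Price 24.0385; hedge Δ=0.0000, bond B=24.0385.
  t=1,j=1: stock 106.2200 → up 120.0286 (V=0.0000), down 63.7320 (V=25.0000). Price 4.0820; hedge Δ=-0.4441, bond B=51.2518.
  t=0,j=0: stock 94.0000 → up 106.2200 (V=4.0820), down 56.4000 (V=24.0385). Price 7.1835; hedge Δ=-0.4006, bond B=44.8372.
Root portfolio cost Δ·94+B reproduces V0=7.1835.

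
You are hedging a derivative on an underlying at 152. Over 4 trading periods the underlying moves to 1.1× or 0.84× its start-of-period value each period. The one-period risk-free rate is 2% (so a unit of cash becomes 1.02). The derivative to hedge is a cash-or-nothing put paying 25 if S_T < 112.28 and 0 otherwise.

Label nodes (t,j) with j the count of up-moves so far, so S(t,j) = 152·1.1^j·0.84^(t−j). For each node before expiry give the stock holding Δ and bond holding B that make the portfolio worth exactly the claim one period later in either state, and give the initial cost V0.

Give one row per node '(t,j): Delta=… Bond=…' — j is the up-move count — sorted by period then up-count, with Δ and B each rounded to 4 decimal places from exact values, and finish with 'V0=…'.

The replicating-portfolio and risk-neutral prices coincide; use p* = (1.02−0.84)/(1.1−0.84) = 0.6923 for the latter.
Terminal payoffs: V(4,0)=25.0000, V(4,1)=25.0000, V(4,2)=0.0000, V(4,3)=0.0000, V(4,4)=0.0000
  t=3,j=0: stock 90.0910 → up 99.1001 (V=25.0000), down 75.6764 (V=25.0000). Price 24.5098; hedge Δ=0.0000, bond B=24.5098.
  t=3,j=1: stock 117.9763 → up 129.7740 (V=0.0000), down 99.1001 (V=25.0000). Price 7.5415; hedge Δ=-0.8150, bond B=103.6953.
  t=3,j=2: stock 154.4928 → up 169.9421 (V=0.0000), down 129.7740 (V=0.0000). Price 0.0000; hedge Δ=0.0000, bond B=0.0000.
  t=3,j=3: stock 202.3120 → up 222.5432 (V=0.0000), down 169.9421 (V=0.0000). Price 0.0000; hedge Δ=0.0000, bond B=0.0000.
  t=2,j=0: stock 107.2512 → up 117.9763 (V=7.5415), down 90.0910 (V=24.5098). Price 12.5123; hedge Δ=-0.6085, bond B=77.7750.
  t=2,j=1: stock 140.4480 → up 154.4928 (V=0.0000), down 117.9763 (V=7.5415). Price 2.2750; hedge Δ=-0.2065, bond B=31.2806.
  t=2,j=2: stock 183.9200 → up 202.3120 (V=0.0000), down 154.4928 (V=0.0000). Price 0.0000; hedge Δ=0.0000, bond B=0.0000.
  t=1,j=0: stock 127.6800 → up 140.4480 (V=2.2750), down 107.2512 (V=12.5123). Price 5.3185; hedge Δ=-0.3084, bond B=44.6928.
  t=1,j=1: stock 167.2000 → up 183.9200 (V=0.0000), down 140.4480 (V=2.2750). Price 0.6863; hedge Δ=-0.0523, bond B=9.4361.
  t=0,j=0: stock 152.0000 → up 167.2000 (V=0.6863), down 127.6800 (V=5.3185). Price 2.0702; hedge Δ=-0.1172, bond B=19.8866.
Each (Δ,B) replicates both successor values, so the strategy is self-financing and V0 is arbitrage-free.

(0,0): Delta=-0.1172 Bond=19.8866
(1,0): Delta=-0.3084 Bond=44.6928
(1,1): Delta=-0.0523 Bond=9.4361
(2,0): Delta=-0.6085 Bond=77.7750
(2,1): Delta=-0.2065 Bond=31.2806
(2,2): Delta=0.0000 Bond=0.0000
(3,0): Delta=0.0000 Bond=24.5098
(3,1): Delta=-0.8150 Bond=103.6953
(3,2): Delta=0.0000 Bond=0.0000
(3,3): Delta=0.0000 Bond=0.0000
V0=2.0702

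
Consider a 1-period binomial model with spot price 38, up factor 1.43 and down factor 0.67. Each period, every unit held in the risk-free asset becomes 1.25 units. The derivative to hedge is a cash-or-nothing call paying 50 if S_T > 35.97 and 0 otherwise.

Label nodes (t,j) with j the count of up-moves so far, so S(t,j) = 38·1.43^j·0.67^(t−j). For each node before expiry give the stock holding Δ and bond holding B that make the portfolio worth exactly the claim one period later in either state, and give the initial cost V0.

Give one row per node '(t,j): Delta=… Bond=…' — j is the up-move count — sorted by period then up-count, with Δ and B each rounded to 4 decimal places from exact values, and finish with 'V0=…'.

Risk-neutral probability p* = (R−d)/(u−d) = (1.25−0.67)/(1.43−0.67) = 0.7632.
Terminal payoffs: V(1,0)=0.0000, V(1,1)=50.0000
(0,0): S=38.0000. Δ = (V_up−V_dn)/(S_up−S_dn) = (50.0000−0.0000)/(54.3400−25.4600) = 1.7313. V = [p*·50.0000 + (1−p*)·0.0000]/1.25 = 30.5263. B = V − Δ·S = -35.2632.
Each (Δ,B) replicates both successor values, so the strategy is self-financing and V0 is arbitrage-free.

(0,0): Delta=1.7313 Bond=-35.2632
V0=30.5263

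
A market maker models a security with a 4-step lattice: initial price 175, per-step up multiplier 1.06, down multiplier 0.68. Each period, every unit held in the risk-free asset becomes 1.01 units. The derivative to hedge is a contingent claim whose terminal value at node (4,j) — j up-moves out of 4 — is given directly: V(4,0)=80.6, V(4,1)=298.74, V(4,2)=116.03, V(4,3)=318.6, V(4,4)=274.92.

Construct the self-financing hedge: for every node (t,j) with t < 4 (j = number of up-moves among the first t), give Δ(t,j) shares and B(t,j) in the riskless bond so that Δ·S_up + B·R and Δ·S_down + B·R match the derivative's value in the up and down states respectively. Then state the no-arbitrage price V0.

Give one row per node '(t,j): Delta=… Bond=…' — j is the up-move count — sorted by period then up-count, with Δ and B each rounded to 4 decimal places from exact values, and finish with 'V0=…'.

Risk-neutral probability p* = (R−d)/(u−d) = (1.01−0.68)/(1.06−0.68) = 0.8684.
Terminal payoffs: V(4,0)=80.6000, V(4,1)=298.7400, V(4,2)=116.0300, V(4,3)=318.6000, V(4,4)=274.9200
(3,0): S=55.0256. Δ = (V_up−V_dn)/(S_up−S_dn) = (298.7400−80.6000)/(58.3271−37.4174) = 10.4325. V = [p*·298.7400 + (1−p*)·80.6000]/1.01 = 267.3637. B = V − Δ·S = -306.6889.
(3,1): S=85.7752. Δ = (V_up−V_dn)/(S_up−S_dn) = (116.0300−298.7400)/(90.9217−58.3271) = -5.6055. V = [p*·116.0300 + (1−p*)·298.7400]/1.01 = 138.6839. B = V − Δ·S = 619.4997.
(3,2): S=133.7084. Δ = (V_up−V_dn)/(S_up−S_dn) = (318.6000−116.0300)/(141.7309−90.9217) = 3.9869. V = [p*·318.6000 + (1−p*)·116.0300]/1.01 = 289.0555. B = V − Δ·S = -244.0234.
(3,3): S=208.4278. Δ = (V_up−V_dn)/(S_up−S_dn) = (274.9200−318.6000)/(220.9335−141.7309) = -0.5515. V = [p*·274.9200 + (1−p*)·318.6000]/1.01 = 277.8885. B = V − Δ·S = 392.8359.
(2,0): S=80.9200. Δ = (V_up−V_dn)/(S_up−S_dn) = (138.6839−267.3637)/(85.7752−55.0256) = -4.1848. V = [p*·138.6839 + (1−p*)·267.3637]/1.01 = 154.0748. B = V − Δ·S = 492.7058.
(2,1): S=126.1400. Δ = (V_up−V_dn)/(S_up−S_dn) = (289.0555−138.6839)/(133.7084−85.7752) = 3.1371. V = [p*·289.0555 + (1−p*)·138.6839]/1.01 = 266.6037. B = V − Δ·S = -129.1109.
(2,2): S=196.6300. Δ = (V_up−V_dn)/(S_up−S_dn) = (277.8885−289.0555)/(208.4278−133.7084) = -0.1495. V = [p*·277.8885 + (1−p*)·289.0555]/1.01 = 276.5919. B = V − Δ·S = 305.9788.
(1,0): S=119.0000. Δ = (V_up−V_dn)/(S_up−S_dn) = (266.6037−154.0748)/(126.1400−80.9200) = 2.4885. V = [p*·266.6037 + (1−p*)·154.0748]/1.01 = 249.3042. B = V − Δ·S = -46.8246.
(1,1): S=185.5000. Δ = (V_up−V_dn)/(S_up−S_dn) = (276.5919−266.6037)/(196.6300−126.1400) = 0.1417. V = [p*·276.5919 + (1−p*)·266.6037]/1.01 = 272.5522. B = V − Δ·S = 246.2675.
(0,0): S=175.0000. Δ = (V_up−V_dn)/(S_up−S_dn) = (272.5522−249.3042)/(185.5000−119.0000) = 0.3496. V = [p*·272.5522 + (1−p*)·249.3042]/1.01 = 266.8250. B = V − Δ·S = 205.6463.
The time-0 hedge costs 266.8250, which is the no-arbitrage price.

(0,0): Delta=0.3496 Bond=205.6463
(1,0): Delta=2.4885 Bond=-46.8246
(1,1): Delta=0.1417 Bond=246.2675
(2,0): Delta=-4.1848 Bond=492.7058
(2,1): Delta=3.1371 Bond=-129.1109
(2,2): Delta=-0.1495 Bond=305.9788
(3,0): Delta=10.4325 Bond=-306.6889
(3,1): Delta=-5.6055 Bond=619.4997
(3,2): Delta=3.9869 Bond=-244.0234
(3,3): Delta=-0.5515 Bond=392.8359
V0=266.8250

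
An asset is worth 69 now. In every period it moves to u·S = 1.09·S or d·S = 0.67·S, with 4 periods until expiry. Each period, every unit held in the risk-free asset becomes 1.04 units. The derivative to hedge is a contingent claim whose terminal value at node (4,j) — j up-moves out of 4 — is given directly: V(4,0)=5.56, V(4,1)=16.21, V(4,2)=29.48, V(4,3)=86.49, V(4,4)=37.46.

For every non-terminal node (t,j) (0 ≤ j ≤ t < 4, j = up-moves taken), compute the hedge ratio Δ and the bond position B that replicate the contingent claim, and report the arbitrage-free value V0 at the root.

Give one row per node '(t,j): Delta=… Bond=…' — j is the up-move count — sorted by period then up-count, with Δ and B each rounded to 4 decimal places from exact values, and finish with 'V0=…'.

(0,0): Delta=-0.5278 Bond=81.5185
(1,0): Delta=2.2465 Bond=-43.4749
(1,1): Delta=-0.7582 Bond=102.1109
(2,0): Delta=0.9578 Bond=-5.2969
(2,1): Delta=2.3535 Bond=-50.6080
(2,2): Delta=-1.0167 Bond=127.3850
(3,0): Delta=1.2219 Bond=-10.9897
(3,1): Delta=0.9358 Bond=-4.7681
(3,2): Delta=2.4713 Bond=-59.1005
(3,3): Delta=-1.3064 Bond=158.3697
V0=45.1021

Risk-neutral probability p* = (R−d)/(u−d) = (1.04−0.67)/(1.09−0.67) = 0.8810.
At expiry t=4: V(4,0)=5.5600, V(4,1)=16.2100, V(4,2)=29.4800, V(4,3)=86.4900, V(4,4)=37.4600
  t=3,j=0: stock 20.7526 → up 22.6204 (V=16.2100), down 13.9043 (V=5.5600). Price 14.3674; hedge Δ=1.2219, bond B=-10.9897.
  t=3,j=1: stock 33.7618 → up 36.8003 (V=29.4800), down 22.6204 (V=16.2100). Price 26.8272; hedge Δ=0.9358, bond B=-4.7681.
  t=3,j=2: stock 54.9259 → up 59.8692 (V=86.4900), down 36.8003 (V=29.4800). Price 76.6376; hedge Δ=2.4713, bond B=-59.1005.
  t=3,j=3: stock 89.3570 → up 97.3991 (V=37.4600), down 59.8692 (V=86.4900). Price 41.6316; hedge Δ=-1.3064, bond B=158.3697.
  t=2,j=0: stock 30.9741 → up 33.7618 (V=26.8272), down 20.7526 (V=14.3674). Price 24.3691; hedge Δ=0.9578, bond B=-5.2969.
  t=2,j=1: stock 50.3907 → up 54.9259 (V=76.6376), down 33.7618 (V=26.8272). Price 67.9882; hedge Δ=2.3535, bond B=-50.6080.
  t=2,j=2: stock 81.9789 → up 89.3570 (V=41.6316), down 54.9259 (V=76.6376). Price 44.0375; hedge Δ=-1.0167, bond B=127.3850.
  t=1,j=0: stock 46.2300 → up 50.3907 (V=67.9882), down 30.9741 (V=24.3691). Price 60.3803; hedge Δ=2.2465, bond B=-43.4749.
  t=1,j=1: stock 75.2100 → up 81.9789 (V=44.0375), down 50.3907 (V=67.9882). Price 45.0854; hedge Δ=-0.7582, bond B=102.1109.
  t=0,j=0: stock 69.0000 → up 75.2100 (V=45.0854), down 46.2300 (V=60.3803). Price 45.1021; hedge Δ=-0.5278, bond B=81.5185.
Check: Δ(0,0)·S0 + B(0,0) = 45.1021 = V0.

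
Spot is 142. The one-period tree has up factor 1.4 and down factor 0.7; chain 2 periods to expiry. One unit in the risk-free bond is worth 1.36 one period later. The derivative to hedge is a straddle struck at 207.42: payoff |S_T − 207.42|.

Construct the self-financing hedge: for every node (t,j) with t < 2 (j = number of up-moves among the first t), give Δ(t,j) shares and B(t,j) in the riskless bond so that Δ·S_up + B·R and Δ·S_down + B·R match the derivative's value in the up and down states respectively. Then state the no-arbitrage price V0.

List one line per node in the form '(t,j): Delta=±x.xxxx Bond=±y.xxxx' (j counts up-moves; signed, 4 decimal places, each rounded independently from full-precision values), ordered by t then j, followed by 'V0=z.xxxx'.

(0,0): Delta=-0.0110 Bond=39.8588
(1,0): Delta=-1.0000 Bond=152.5147
(1,1): Delta=0.0190 Bond=48.2500
V0=38.2970

The replicating-portfolio and risk-neutral prices coincide; use p* = (1.36−0.7)/(1.4−0.7) = 0.9429 for the latter.
Terminal values V(2,·): V(2,0)=137.8400, V(2,1)=68.2600, V(2,2)=70.9000
(1,0): S=99.4000. Δ = (V_up−V_dn)/(S_up−S_dn) = (68.2600−137.8400)/(139.1600−69.5800) = -1.0000. V = [p*·68.2600 + (1−p*)·137.8400]/1.36 = 53.1147. B = V − Δ·S = 152.5147.
(1,1): S=198.8000. Δ = (V_up−V_dn)/(S_up−S_dn) = (70.9000−68.2600)/(278.3200−139.1600) = 0.0190. V = [p*·70.9000 + (1−p*)·68.2600]/1.36 = 52.0214. B = V − Δ·S = 48.2500.
(0,0): S=142.0000. Δ = (V_up−V_dn)/(S_up−S_dn) = (52.0214−53.1147)/(198.8000−99.4000) = -0.0110. V = [p*·52.0214 + (1−p*)·53.1147]/1.36 = 38.2970. B = V − Δ·S = 39.8588.
Root portfolio cost Δ·142+B reproduces V0=38.2970.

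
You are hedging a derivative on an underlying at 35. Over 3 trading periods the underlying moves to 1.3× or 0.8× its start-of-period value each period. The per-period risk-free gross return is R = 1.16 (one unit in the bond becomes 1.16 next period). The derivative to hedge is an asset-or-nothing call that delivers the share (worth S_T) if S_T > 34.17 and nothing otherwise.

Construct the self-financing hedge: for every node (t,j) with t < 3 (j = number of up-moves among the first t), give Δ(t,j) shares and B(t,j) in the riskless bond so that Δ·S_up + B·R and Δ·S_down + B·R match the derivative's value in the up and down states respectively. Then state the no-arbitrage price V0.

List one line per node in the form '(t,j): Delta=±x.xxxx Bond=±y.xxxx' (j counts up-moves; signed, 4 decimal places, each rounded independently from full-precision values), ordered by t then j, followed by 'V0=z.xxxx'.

(0,0): Delta=1.4613 Bond=-19.5574
(1,0): Delta=2.0979 Bond=-40.5118
(1,1): Delta=1.3090 Bond=-15.7546
(2,0): Delta=0.0000 Bond=0.0000
(2,1): Delta=2.6000 Bond=-65.2690
(2,2): Delta=1.0000 Bond=0.0000
V0=31.5887

The replicating-portfolio and risk-neutral prices coincide; use p* = (1.16−0.8)/(1.3−0.8) = 0.7200 for the latter.
Payoff layer (t=3): V(3,0)=0.0000, V(3,1)=0.0000, V(3,2)=47.3200, V(3,3)=76.8950
  t=2,j=0: stock 22.4000 → up 29.1200 (V=0.0000), down 17.9200 (V=0.0000). Price 0.0000; hedge Δ=0.0000, bond B=0.0000.
  t=2,j=1: stock 36.4000 → up 47.3200 (V=47.3200), down 29.1200 (V=0.0000). Price 29.3710; hedge Δ=2.6000, bond B=-65.2690.
  t=2,j=2: stock 59.1500 → up 76.8950 (V=76.8950), down 47.3200 (V=47.3200). Price 59.1500; hedge Δ=1.0000, bond B=0.0000.
  t=1,j=0: stock 28.0000 → up 36.4000 (V=29.3710), down 22.4000 (V=0.0000). Price 18.2303; hedge Δ=2.0979, bond B=-40.5118.
  t=1,j=1: stock 45.5000 → up 59.1500 (V=59.1500), down 36.4000 (V=29.3710). Price 43.8034; hedge Δ=1.3090, bond B=-15.7546.
  t=0,j=0: stock 35.0000 → up 45.5000 (V=43.8034), down 28.0000 (V=18.2303). Price 31.5887; hedge Δ=1.4613, bond B=-19.5574.
Self-financing check: at every node Δ·S+B equals the discounted successor values.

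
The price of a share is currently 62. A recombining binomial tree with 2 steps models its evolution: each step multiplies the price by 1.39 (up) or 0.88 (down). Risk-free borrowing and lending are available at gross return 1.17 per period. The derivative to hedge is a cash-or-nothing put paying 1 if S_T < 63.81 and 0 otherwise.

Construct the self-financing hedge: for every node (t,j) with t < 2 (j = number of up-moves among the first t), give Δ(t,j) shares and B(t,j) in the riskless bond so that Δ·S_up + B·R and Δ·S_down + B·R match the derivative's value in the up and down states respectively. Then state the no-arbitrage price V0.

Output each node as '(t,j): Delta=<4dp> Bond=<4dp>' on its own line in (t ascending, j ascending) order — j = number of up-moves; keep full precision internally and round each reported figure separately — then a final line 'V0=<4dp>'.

(0,0): Delta=-0.0117 Bond=0.8589
(1,0): Delta=-0.0359 Bond=2.3295
(1,1): Delta=0.0000 Bond=0.0000
V0=0.1359

The replicating-portfolio and risk-neutral prices coincide; use p* = (1.17−0.88)/(1.39−0.88) = 0.5686 for the latter.
Payoff layer (t=2): V(2,0)=1.0000, V(2,1)=0.0000, V(2,2)=0.0000
  t=1,j=0: stock 54.5600 → up 75.8384 (V=0.0000), down 48.0128 (V=1.0000). Price 0.3687; hedge Δ=-0.0359, bond B=2.3295.
  t=1,j=1: stock 86.1800 → up 119.7902 (V=0.0000), down 75.8384 (V=0.0000). Price 0.0000; hedge Δ=0.0000, bond B=0.0000.
  t=0,j=0: stock 62.0000 → up 86.1800 (V=0.0000), down 54.5600 (V=0.3687). Price 0.1359; hedge Δ=-0.0117, bond B=0.8589.
Check: Δ(0,0)·S0 + B(0,0) = 0.1359 = V0.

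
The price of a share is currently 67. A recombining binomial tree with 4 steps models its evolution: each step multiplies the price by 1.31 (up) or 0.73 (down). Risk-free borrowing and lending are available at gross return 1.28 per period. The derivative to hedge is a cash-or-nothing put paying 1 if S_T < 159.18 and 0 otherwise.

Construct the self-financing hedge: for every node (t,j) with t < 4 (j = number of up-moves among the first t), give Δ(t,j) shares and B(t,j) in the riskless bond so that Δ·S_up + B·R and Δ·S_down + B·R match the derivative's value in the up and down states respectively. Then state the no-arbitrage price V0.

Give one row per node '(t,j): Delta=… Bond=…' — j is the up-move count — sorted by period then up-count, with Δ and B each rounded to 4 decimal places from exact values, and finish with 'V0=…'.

The replicating-portfolio and risk-neutral prices coincide; use p* = (1.28−0.73)/(1.31−0.73) = 0.9483 for the latter.
Payoff layer (t=4): V(4,0)=1.0000, V(4,1)=1.0000, V(4,2)=1.0000, V(4,3)=1.0000, V(4,4)=0.0000
Node (3,0) S=26.0641: V=(p*·1.0000+(1−p*)·1.0000)/1.28=0.7812; Δ=(1.0000−1.0000)/(34.1440−19.0268)=0.0000; B=V−Δ·S=0.7812
Node (3,1) S=46.7726: V=(p*·1.0000+(1−p*)·1.0000)/1.28=0.7812; Δ=(1.0000−1.0000)/(61.2721−34.1440)=0.0000; B=V−Δ·S=0.7812
Node (3,2) S=83.9345: V=(p*·1.0000+(1−p*)·1.0000)/1.28=0.7812; Δ=(1.0000−1.0000)/(109.9541−61.2721)=0.0000; B=V−Δ·S=0.7812
Node (3,3) S=150.6221: V=(p*·0.0000+(1−p*)·1.0000)/1.28=0.0404; Δ=(0.0000−1.0000)/(197.3149−109.9541)=-0.0114; B=V−Δ·S=1.7645
Node (2,0) S=35.7043: V=(p*·0.7812+(1−p*)·0.7812)/1.28=0.6104; Δ=(0.7812−0.7812)/(46.7726−26.0641)=0.0000; B=V−Δ·S=0.6104
Node (2,1) S=64.0721: V=(p*·0.7812+(1−p*)·0.7812)/1.28=0.6104; Δ=(0.7812−0.7812)/(83.9345−46.7726)=0.0000; B=V−Δ·S=0.6104
Node (2,2) S=114.9787: V=(p*·0.0404+(1−p*)·0.7812)/1.28=0.0615; Δ=(0.0404−0.7812)/(150.6221−83.9345)=-0.0111; B=V−Δ·S=1.3388
Node (1,0) S=48.9100: V=(p*·0.6104+(1−p*)·0.6104)/1.28=0.4768; Δ=(0.6104−0.6104)/(64.0721−35.7043)=0.0000; B=V−Δ·S=0.4768
Node (1,1) S=87.7700: V=(p*·0.0615+(1−p*)·0.6104)/1.28=0.0702; Δ=(0.0615−0.6104)/(114.9787−64.0721)=-0.0108; B=V−Δ·S=1.0165
Node (0,0) S=67.0000: V=(p*·0.0702+(1−p*)·0.4768)/1.28=0.0713; Δ=(0.0702−0.4768)/(87.7700−48.9100)=-0.0105; B=V−Δ·S=0.7723
The time-0 hedge costs 0.0713, which is the no-arbitrage price.

(0,0): Delta=-0.0105 Bond=0.7723
(1,0): Delta=0.0000 Bond=0.4768
(1,1): Delta=-0.0108 Bond=1.0165
(2,0): Delta=0.0000 Bond=0.6104
(2,1): Delta=0.0000 Bond=0.6104
(2,2): Delta=-0.0111 Bond=1.3388
(3,0): Delta=0.0000 Bond=0.7812
(3,1): Delta=0.0000 Bond=0.7812
(3,2): Delta=0.0000 Bond=0.7812
(3,3): Delta=-0.0114 Bond=1.7645
V0=0.0713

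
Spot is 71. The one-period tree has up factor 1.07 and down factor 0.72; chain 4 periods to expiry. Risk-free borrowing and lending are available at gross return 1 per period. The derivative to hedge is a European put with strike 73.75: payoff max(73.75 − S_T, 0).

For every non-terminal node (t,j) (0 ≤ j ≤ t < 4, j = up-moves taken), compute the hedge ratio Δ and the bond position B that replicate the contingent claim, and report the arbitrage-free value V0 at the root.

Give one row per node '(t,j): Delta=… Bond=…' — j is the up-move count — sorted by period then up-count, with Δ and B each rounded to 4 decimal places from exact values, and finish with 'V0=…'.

(0,0): Delta=-0.6020 Bond=53.4047
(1,0): Delta=-1.0000 Bond=73.7500
(1,1): Delta=-0.5351 Bond=48.3184
(2,0): Delta=-1.0000 Bond=73.7500
(2,1): Delta=-1.0000 Bond=73.7500
(2,2): Delta=-0.4568 Bond=41.9605
(3,0): Delta=-1.0000 Bond=73.7500
(3,1): Delta=-1.0000 Bond=73.7500
(3,2): Delta=-1.0000 Bond=73.7500
(3,3): Delta=-0.3655 Bond=34.0132
V0=10.6620

Under the risk-neutral measure, an up-move has probability p* = (R−d)/(u−d) = 0.8000 and values discount at R = 1.
Terminal payoffs: V(4,0)=54.6696, V(4,1)=45.3943, V(4,2)=31.6104, V(4,3)=11.1258, V(4,4)=0.0000
Node (3,0) S=26.5006: V=(p*·45.3943+(1−p*)·54.6696)/1=47.2494; Δ=(45.3943−54.6696)/(28.3557−19.0804)=-1.0000; B=V−Δ·S=73.7500
Node (3,1) S=39.3828: V=(p*·31.6104+(1−p*)·45.3943)/1=34.3672; Δ=(31.6104−45.3943)/(42.1396−28.3557)=-1.0000; B=V−Δ·S=73.7500
Node (3,2) S=58.5273: V=(p*·11.1258+(1−p*)·31.6104)/1=15.2227; Δ=(11.1258−31.6104)/(62.6242−42.1396)=-1.0000; B=V−Δ·S=73.7500
Node (3,3) S=86.9781: V=(p*·0.0000+(1−p*)·11.1258)/1=2.2252; Δ=(0.0000−11.1258)/(93.0665−62.6242)=-0.3655; B=V−Δ·S=34.0132
Node (2,0) S=36.8064: V=(p*·34.3672+(1−p*)·47.2494)/1=36.9436; Δ=(34.3672−47.2494)/(39.3828−26.5006)=-1.0000; B=V−Δ·S=73.7500
Node (2,1) S=54.6984: V=(p*·15.2227+(1−p*)·34.3672)/1=19.0516; Δ=(15.2227−34.3672)/(58.5273−39.3828)=-1.0000; B=V−Δ·S=73.7500
Node (2,2) S=81.2879: V=(p*·2.2252+(1−p*)·15.2227)/1=4.8247; Δ=(2.2252−15.2227)/(86.9781−58.5273)=-0.4568; B=V−Δ·S=41.9605
Node (1,0) S=51.1200: V=(p*·19.0516+(1−p*)·36.9436)/1=22.6300; Δ=(19.0516−36.9436)/(54.6984−36.8064)=-1.0000; B=V−Δ·S=73.7500
Node (1,1) S=75.9700: V=(p*·4.8247+(1−p*)·19.0516)/1=7.6701; Δ=(4.8247−19.0516)/(81.2879−54.6984)=-0.5351; B=V−Δ·S=48.3184
Node (0,0) S=71.0000: V=(p*·7.6701+(1−p*)·22.6300)/1=10.6620; Δ=(7.6701−22.6300)/(75.9700−51.1200)=-0.6020; B=V−Δ·S=53.4047
Root portfolio cost Δ·71+B reproduces V0=10.6620.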